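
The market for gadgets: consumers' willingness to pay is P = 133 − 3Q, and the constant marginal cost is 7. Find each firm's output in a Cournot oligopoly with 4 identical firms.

Cournot with 4 identical firms: the symmetric best-response condition is 133 − 15q = 7. Each firm produces q = 8.4, total output Q = 33.6, price P = 32.2.

q_i = 8.4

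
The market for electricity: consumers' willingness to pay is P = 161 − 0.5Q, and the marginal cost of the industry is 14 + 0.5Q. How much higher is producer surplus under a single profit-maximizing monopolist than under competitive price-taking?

PS rises by 1800.75

Competitive equilibrium sets price equal to marginal cost: 161 − 0.5Q = 14 + 0.5Q, so Q = 147 and P = 87.5.
PS = P·Q − VC(Q) = 87.5·147 − (14·147 + ½·0.5·147²) = 5402.25.
The monopolist equates marginal revenue to marginal cost: 161 − Q = 14 + 0.5Q, so Q = 98. From demand, P = 112.
PS = P·Q − VC(Q) = 112·98 − (14·98 + ½·0.5·98²) = 7203.
Change in producer surplus: 7203 − 5402.25 = 1800.75.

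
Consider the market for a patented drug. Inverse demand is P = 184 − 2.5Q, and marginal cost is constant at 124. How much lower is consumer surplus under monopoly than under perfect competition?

Consumer surplus falls by 540

Competitive firms price at marginal cost: P = 124, giving Q = 24.
CS = ½·(184 − 124)·24 = 720.
A monopolist chooses Q where MR = MC. MR = 184 − 5Q; setting this equal to 124 gives Q = 12 and P = 154.
CS = ½·(184 − 154)·12 = 180.
Change in consumer surplus: 180 − 720 = −540.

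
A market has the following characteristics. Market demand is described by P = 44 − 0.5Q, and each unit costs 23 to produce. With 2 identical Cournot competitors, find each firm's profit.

π_i = 98

In a 2-firm Cournot equilibrium, symmetry and the first-order condition give q = (44 − 23)/(1.5) = 14. So Q = 28 and P = 30.
Each firm's profit = (30 − 23)·14 = 98.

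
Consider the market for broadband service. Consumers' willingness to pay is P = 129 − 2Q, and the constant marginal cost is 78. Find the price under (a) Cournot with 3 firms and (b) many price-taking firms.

Cournot with 3 identical firms: the symmetric best-response condition is 129 − 8q = 78. Each firm produces q = 6.375, total output Q = 19.125, price P = 90.75.
Perfect competition: P = MC = 78, so 129 − 2Q = 78 and Q = 25.5.

Cournot: P = 90.75; Competition: P = 78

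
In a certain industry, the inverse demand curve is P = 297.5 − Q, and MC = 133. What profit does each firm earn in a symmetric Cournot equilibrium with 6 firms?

In a 6-firm Cournot equilibrium, symmetry and the first-order condition give q = (297.5 − 133)/(7) = 23.5. So Q = 141 and P = 156.5.
Each firm's profit = (156.5 − 133)·23.5 = 552.25.

π_i = 552.25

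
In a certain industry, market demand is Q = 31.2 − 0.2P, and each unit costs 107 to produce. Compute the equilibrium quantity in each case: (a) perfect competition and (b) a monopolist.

Inverting demand: P = 156 − 5Q.
Competitive firms price at marginal cost: P = 107, giving Q = 9.8.
A monopolist chooses Q where MR = MC. MR = 156 − 10Q; setting this equal to 107 gives Q = 4.9 and P = 131.5.

Competition: Q = 9.8; Monopoly: Q = 4.9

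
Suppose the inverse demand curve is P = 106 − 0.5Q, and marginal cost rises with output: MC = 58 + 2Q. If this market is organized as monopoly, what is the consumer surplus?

The monopolist equates marginal revenue to marginal cost: 106 − Q = 58 + 2Q, so Q = 16. From demand, P = 98.
CS = ½·(106 − 98)·16 = 64.

CS = 64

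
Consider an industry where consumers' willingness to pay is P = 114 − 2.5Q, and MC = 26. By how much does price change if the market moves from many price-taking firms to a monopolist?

Under competition P = MC = 26, so Q = (114 − 26)/2.5 = 35.2.
The monopolist equates marginal revenue to marginal cost: 114 − 5Q = 26, so Q = 17.6. From demand, P = 70.
Change in price: 70 − 26 = 44.

P rises by 44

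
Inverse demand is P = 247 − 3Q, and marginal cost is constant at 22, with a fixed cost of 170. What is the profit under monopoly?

The monopolist equates marginal revenue to marginal cost: 247 − 6Q = 22, so Q = 37.5. From demand, P = 134.5.
Profit = (134.5 − 22)·37.5 − 170 = 4048.75.

Profit = 4048.75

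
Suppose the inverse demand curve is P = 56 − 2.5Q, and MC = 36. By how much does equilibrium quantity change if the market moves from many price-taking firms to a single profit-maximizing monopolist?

Under competition P = MC = 36, so Q = (56 − 36)/2.5 = 8.
Monopoly sets MR = MC: 56 − 5Q = 36 ⇒ Q = 4, P = 56 − 2.5·4 = 46.
Change in equilibrium quantity: 4 − 8 = −4.

Q falls by 4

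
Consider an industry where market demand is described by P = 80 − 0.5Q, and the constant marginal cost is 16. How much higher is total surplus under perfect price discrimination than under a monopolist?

Total surplus rises by 1024

The monopolist equates marginal revenue to marginal cost: 80 − Q = 16, so Q = 64. From demand, P = 48.
CS = ½·(80 − 48)·64 = 1024; PS = (48 − 16)·64 = 2048; TS = 3072.
A perfectly discriminating monopolist sells every unit with P(Q) ≥ MC(Q), so output equals the competitive quantity Q = 128. Each buyer pays their reservation price, so CS = 0 and the firm captures all surplus.
TS = 4096 (equal to competitive TS).
Change in total surplus: 4096 − 3072 = 1024.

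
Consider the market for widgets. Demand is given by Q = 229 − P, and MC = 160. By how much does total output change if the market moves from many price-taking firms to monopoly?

Inverting demand: P = 229 − Q.
Competitive firms price at marginal cost: P = 160, giving Q = 69.
Monopoly sets MR = MC: 229 − 2Q = 160 ⇒ Q = 34.5, P = 229 − 34.5 = 194.5.
Change in total output: 34.5 − 69 = −34.5.

Total output falls by 34.5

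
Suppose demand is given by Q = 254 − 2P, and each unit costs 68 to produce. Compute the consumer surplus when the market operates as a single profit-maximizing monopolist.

CS = 870.25

Inverting demand: P = 127 − 0.5Q.
Monopoly sets MR = MC: 127 − Q = 68 ⇒ Q = 59, P = 127 − 0.5·59 = 97.5.
CS = ½·(127 − 97.5)·59 = 870.25.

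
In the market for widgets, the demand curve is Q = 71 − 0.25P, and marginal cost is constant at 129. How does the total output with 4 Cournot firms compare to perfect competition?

Inverting demand: P = 284 − 4Q.
With 4 symmetric Cournot firms, each firm's FOC gives 284 − 20q = 129, so q = 7.75, Q = 4·7.75 = 31, and P = 160.
Perfect competition: P = MC = 129, so 284 − 4Q = 129 and Q = 38.75.

Cournot: Q = 31; Competition: Q = 38.75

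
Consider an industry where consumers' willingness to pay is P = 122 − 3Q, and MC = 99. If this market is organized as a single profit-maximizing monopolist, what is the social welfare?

A monopolist chooses Q where MR = MC. MR = 122 − 6Q; setting this equal to 99 gives Q = 23/6 and P = 110.5.
CS = ½·(122 − 110.5)·23/6 = 529/24; PS = (110.5 − 99)·23/6 = 529/12; TS = 66.125.

TS = 66.125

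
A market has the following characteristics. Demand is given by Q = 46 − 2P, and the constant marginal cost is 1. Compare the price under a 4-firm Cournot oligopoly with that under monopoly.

Inverting demand: P = 23 − 0.5Q.
With 4 symmetric Cournot firms, each firm's FOC gives 23 − 2.5q = 1, so q = 8.8, Q = 4·8.8 = 35.2, and P = 5.4.
The monopolist equates marginal revenue to marginal cost: 23 − Q = 1, so Q = 22. From demand, P = 12.

Cournot: P = 5.4; Monopoly: P = 12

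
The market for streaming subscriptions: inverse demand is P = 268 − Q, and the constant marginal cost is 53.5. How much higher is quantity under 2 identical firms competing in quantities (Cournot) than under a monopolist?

The monopolist equates marginal revenue to marginal cost: 268 − 2Q = 53.5, so Q = 107.25. From demand, P = 160.75.
Cournot with 2 identical firms: the symmetric best-response condition is 268 − 3q = 53.5. Each firm produces q = 71.5, total output Q = 143, price P = 125.
Change in quantity: 143 − 107.25 = 35.75.

Quantity rises by 35.75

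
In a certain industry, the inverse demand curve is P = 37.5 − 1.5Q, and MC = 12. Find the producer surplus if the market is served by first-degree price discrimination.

With perfect price discrimination, output is the efficient level Q = 17 (where demand meets MC), but every buyer pays their willingness to pay: CS = 0 and PS = total surplus.
PS = ½·(37.5 − 12)·17 = 216.75.

PS = 216.75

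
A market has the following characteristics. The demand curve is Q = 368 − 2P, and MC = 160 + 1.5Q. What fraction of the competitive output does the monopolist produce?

Inverting demand: P = 184 − 0.5Q.
A monopolist chooses Q where MR = MC. MR = 184 − Q; setting this equal to 160 + 1.5Q gives Q = 9.6 and P = 179.2.
Under competition P = MC: 184 − 0.5Q = 160 + 1.5Q ⇒ Q = 12, P = 178.
Ratio Q_m/Q_c = 9.6/12 = 0.8.

Q_m/Q_c = 0.8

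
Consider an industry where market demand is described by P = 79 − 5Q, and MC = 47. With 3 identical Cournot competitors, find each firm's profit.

In a 3-firm Cournot equilibrium, symmetry and the first-order condition give q = (79 − 47)/(20) = 1.6. So Q = 4.8 and P = 55.
Each firm's profit = (55 − 47)·1.6 = 12.8.

π_i = 12.8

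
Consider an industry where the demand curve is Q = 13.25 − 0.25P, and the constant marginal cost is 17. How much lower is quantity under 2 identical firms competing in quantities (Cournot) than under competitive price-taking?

Inverting demand: P = 53 − 4Q.
Competitive firms price at marginal cost: P = 17, giving Q = 9.
In a 2-firm Cournot equilibrium, symmetry and the first-order condition give q = (53 − 17)/(12) = 3. So Q = 6 and P = 29.
Change in quantity: 6 − 9 = −3.

Q falls by 3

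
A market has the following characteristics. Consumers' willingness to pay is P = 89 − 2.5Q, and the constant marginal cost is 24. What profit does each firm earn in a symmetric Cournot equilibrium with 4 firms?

In a 4-firm Cournot equilibrium, symmetry and the first-order condition give q = (89 − 24)/(12.5) = 5.2. So Q = 20.8 and P = 37.
Each firm's profit = (37 − 24)·5.2 = 67.6.

π_i = 67.6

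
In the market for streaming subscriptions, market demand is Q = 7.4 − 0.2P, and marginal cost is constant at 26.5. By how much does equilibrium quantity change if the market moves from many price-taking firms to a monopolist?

Inverting demand: P = 37 − 5Q.
Under competition P = MC = 26.5, so Q = (37 − 26.5)/5 = 2.1.
Monopoly sets MR = MC: 37 − 10Q = 26.5 ⇒ Q = 1.05, P = 37 − 5·1.05 = 31.75.
Change in equilibrium quantity: 1.05 − 2.1 = −1.05.

Equilibrium quantity falls by 1.05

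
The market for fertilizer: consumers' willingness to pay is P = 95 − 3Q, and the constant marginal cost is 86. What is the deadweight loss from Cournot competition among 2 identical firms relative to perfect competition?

Perfect competition: P = MC = 86, so 95 − 3Q = 86 and Q = 3.
Cournot with 2 identical firms: the symmetric best-response condition is 95 − 9q = 86. Each firm produces q = 1, total output Q = 2, price P = 89.
DWL is the triangle between Q = 2 and Q = 3: ½·(3 − 2)·(89 − 86) = 1.5.

DWL = 1.5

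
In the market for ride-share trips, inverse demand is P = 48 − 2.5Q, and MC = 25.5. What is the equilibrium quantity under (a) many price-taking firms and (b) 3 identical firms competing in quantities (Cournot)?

Perfect competition: P = MC = 25.5, so 48 − 2.5Q = 25.5 and Q = 9.
With 3 symmetric Cournot firms, each firm's FOC gives 48 − 10q = 25.5, so q = 2.25, Q = 3·2.25 = 6.75, and P = 31.125.

Competition: Q = 9; Cournot: Q = 6.75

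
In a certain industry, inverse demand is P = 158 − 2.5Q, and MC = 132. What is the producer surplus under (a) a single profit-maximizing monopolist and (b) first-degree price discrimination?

Monopoly: PS = 67.6; Perfect PD: PS = 135.2

A monopolist chooses Q where MR = MC. MR = 158 − 5Q; setting this equal to 132 gives Q = 5.2 and P = 145.
PS = (145 − 132)·5.2 = 67.6.
With perfect price discrimination, output is the efficient level Q = 10.4 (where demand meets MC), but every buyer pays their willingness to pay: CS = 0 and PS = total surplus.
PS = ½·(158 − 132)·10.4 = 135.2.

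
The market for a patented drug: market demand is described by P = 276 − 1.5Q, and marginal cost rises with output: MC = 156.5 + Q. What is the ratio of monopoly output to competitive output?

Q_m/Q_c = 0.625

Monopoly sets MR = MC: 276 − 3Q = 156.5 + Q ⇒ Q = 29.875, P = 276 − 1.5·29.875 = 3699/16.
Under competition P = MC: 276 − 1.5Q = 156.5 + Q ⇒ Q = 47.8, P = 204.3.
Ratio Q_m/Q_c = 29.875/47.8 = 0.625.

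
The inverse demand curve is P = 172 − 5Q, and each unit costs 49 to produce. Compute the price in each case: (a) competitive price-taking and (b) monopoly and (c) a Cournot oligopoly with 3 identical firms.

Competition: P = 49; Monopoly: P = 110.5; Cournot: P = 79.75

Under competition P = MC = 49, so Q = (172 − 49)/5 = 24.6.
The monopolist equates marginal revenue to marginal cost: 172 − 10Q = 49, so Q = 12.3. From demand, P = 110.5.
With 3 symmetric Cournot firms, each firm's FOC gives 172 − 20q = 49, so q = 6.15, Q = 3·6.15 = 18.45, and P = 79.75.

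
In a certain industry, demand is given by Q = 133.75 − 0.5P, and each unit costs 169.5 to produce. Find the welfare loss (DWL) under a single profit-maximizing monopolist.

Inverting demand: P = 267.5 − 2Q.
Under competition P = MC = 169.5, so Q = (267.5 − 169.5)/2 = 49.
The monopolist equates marginal revenue to marginal cost: 267.5 − 4Q = 169.5, so Q = 24.5. From demand, P = 218.5.
DWL is the triangle between Q = 24.5 and Q = 49: ½·(49 − 24.5)·(218.5 − 169.5) = 600.25.

DWL = 600.25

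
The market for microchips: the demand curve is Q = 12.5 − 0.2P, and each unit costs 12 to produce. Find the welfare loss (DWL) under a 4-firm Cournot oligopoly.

DWL = 10.201

Inverting demand: P = 62.5 − 5Q.
Competitive firms price at marginal cost: P = 12, giving Q = 10.1.
With 4 symmetric Cournot firms, each firm's FOC gives 62.5 − 25q = 12, so q = 2.02, Q = 4·2.02 = 8.08, and P = 22.1.
DWL is the triangle between Q = 8.08 and Q = 10.1: ½·(10.1 − 8.08)·(22.1 − 12) = 10.201.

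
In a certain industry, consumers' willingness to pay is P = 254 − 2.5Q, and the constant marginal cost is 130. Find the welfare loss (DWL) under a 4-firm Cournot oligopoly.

DWL = 123.008

Under competition P = MC = 130, so Q = (254 − 130)/2.5 = 49.6.
In a 4-firm Cournot equilibrium, symmetry and the first-order condition give q = (254 − 130)/(12.5) = 9.92. So Q = 39.68 and P = 154.8.
DWL is the triangle between Q = 39.68 and Q = 49.6: ½·(49.6 − 39.68)·(154.8 − 130) = 123.008.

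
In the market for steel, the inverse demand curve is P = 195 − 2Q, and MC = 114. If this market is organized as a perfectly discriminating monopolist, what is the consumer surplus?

CS = 0

Under first-degree price discrimination the firm charges each unit its demand price and produces up to where P = MC, i.e. Q = 40.5. Consumer surplus is zero; producer surplus equals total surplus.
CS = 0.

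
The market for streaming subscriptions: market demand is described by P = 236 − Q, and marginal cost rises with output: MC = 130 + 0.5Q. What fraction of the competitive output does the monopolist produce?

Q_m/Q_c = 0.6

A monopolist chooses Q where MR = MC. MR = 236 − 2Q; setting this equal to 130 + 0.5Q gives Q = 42.4 and P = 193.6.
Under competition P = MC: 236 − Q = 130 + 0.5Q ⇒ Q = 212/3, P = 496/3.
Ratio Q_m/Q_c = 42.4/(212/3) = 0.6.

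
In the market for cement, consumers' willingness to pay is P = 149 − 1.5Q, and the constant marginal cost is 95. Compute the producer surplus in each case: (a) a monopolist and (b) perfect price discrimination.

A monopolist chooses Q where MR = MC. MR = 149 − 3Q; setting this equal to 95 gives Q = 18 and P = 122.
PS = (122 − 95)·18 = 486.
A perfectly discriminating monopolist sells every unit with P(Q) ≥ MC(Q), so output equals the competitive quantity Q = 36. Each buyer pays their reservation price, so CS = 0 and the firm captures all surplus.
PS = ½·(149 − 95)·36 = 972.

Monopoly: PS = 486; Perfect PD: PS = 972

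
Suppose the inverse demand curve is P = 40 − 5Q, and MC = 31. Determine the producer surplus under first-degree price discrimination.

PS = 8.1

Under first-degree price discrimination the firm charges each unit its demand price and produces up to where P = MC, i.e. Q = 1.8. Consumer surplus is zero; producer surplus equals total surplus.
PS = ½·(40 − 31)·1.8 = 8.1.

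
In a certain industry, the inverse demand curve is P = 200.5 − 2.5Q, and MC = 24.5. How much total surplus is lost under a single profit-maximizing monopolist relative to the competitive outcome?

Perfect competition: P = MC = 24.5, so 200.5 − 2.5Q = 24.5 and Q = 70.4.
The monopolist equates marginal revenue to marginal cost: 200.5 − 5Q = 24.5, so Q = 35.2. From demand, P = 112.5.
DWL is the triangle between Q = 35.2 and Q = 70.4: ½·(70.4 − 35.2)·(112.5 − 24.5) = 1548.8.

DWL = 1548.8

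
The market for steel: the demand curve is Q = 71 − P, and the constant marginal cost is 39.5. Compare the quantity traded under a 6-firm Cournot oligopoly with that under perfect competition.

Cournot: Q = 27; Competition: Q = 31.5

Inverting demand: P = 71 − Q.
With 6 symmetric Cournot firms, each firm's FOC gives 71 − 7q = 39.5, so q = 4.5, Q = 6·4.5 = 27, and P = 44.
Under competition P = MC = 39.5, so Q = (71 − 39.5)/1 = 31.5.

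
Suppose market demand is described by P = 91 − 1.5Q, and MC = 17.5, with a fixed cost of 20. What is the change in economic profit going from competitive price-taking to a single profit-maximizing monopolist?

Economic profit rises by 900.375

Perfect competition: P = MC = 17.5, so 91 − 1.5Q = 17.5 and Q = 49.
Profit = (17.5 − 17.5)·49 − 20 = −20.
The monopolist equates marginal revenue to marginal cost: 91 − 3Q = 17.5, so Q = 24.5. From demand, P = 54.25.
Profit = (54.25 − 17.5)·24.5 − 20 = 880.375.
Change in economic profit: 880.375 − −20 = 900.375.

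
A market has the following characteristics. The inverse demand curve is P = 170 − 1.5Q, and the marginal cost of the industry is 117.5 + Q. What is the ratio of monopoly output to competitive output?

Monopoly sets MR = MC: 170 − 3Q = 117.5 + Q ⇒ Q = 13.125, P = 170 − 1.5·13.125 = 2405/16.
Under competition P = MC: 170 − 1.5Q = 117.5 + Q ⇒ Q = 21, P = 138.5.
Ratio Q_m/Q_c = 13.125/21 = 0.625.

Q_m/Q_c = 0.625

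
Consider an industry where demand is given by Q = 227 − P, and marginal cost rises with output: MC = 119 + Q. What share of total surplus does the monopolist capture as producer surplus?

PS/TS = 0.75

Inverting demand: P = 227 − Q.
A monopolist chooses Q where MR = MC. MR = 227 − 2Q; setting this equal to 119 + Q gives Q = 36 and P = 191.
CS = ½·(227 − 191)·36 = 648.
PS = P·Q − VC(Q) = 191·36 − (119·36 + ½·1·36²) = 1944.
Share captured = PS/TS = 1944/2592 = 0.75.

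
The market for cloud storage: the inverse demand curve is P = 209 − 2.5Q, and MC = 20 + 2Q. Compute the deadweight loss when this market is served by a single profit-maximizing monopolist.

DWL = 506.25

Under competition P = MC: 209 − 2.5Q = 20 + 2Q ⇒ Q = 42, P = 104.
The monopolist equates marginal revenue to marginal cost: 209 − 5Q = 20 + 2Q, so Q = 27. From demand, P = 141.5.
CS = ½·(209 − 104)·42 = 2205; PS = (104·42 − 20·42 − ½·2·42²) = 1764; TS = 3969.
CS = ½·(209 − 141.5)·27 = 911.25; PS = (141.5·27 − 20·27 − ½·2·27²) = 2551.5; TS = 3462.75.
DWL = 3969 − 3462.75 = 506.25.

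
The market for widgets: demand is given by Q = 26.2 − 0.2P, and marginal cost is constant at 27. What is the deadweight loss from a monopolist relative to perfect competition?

DWL = 270.4

Inverting demand: P = 131 − 5Q.
Perfect competition: P = MC = 27, so 131 − 5Q = 27 and Q = 20.8.
The monopolist equates marginal revenue to marginal cost: 131 − 10Q = 27, so Q = 10.4. From demand, P = 79.
DWL is the triangle between Q = 10.4 and Q = 20.8: ½·(20.8 − 10.4)·(79 − 27) = 270.4.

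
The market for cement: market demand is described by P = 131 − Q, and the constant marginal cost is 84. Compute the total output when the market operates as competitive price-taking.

Q = 47

Perfect competition: P = MC = 84, so 131 − Q = 84 and Q = 47.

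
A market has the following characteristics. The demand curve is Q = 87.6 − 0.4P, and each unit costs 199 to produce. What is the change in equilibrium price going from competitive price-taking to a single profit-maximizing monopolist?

Inverting demand: P = 219 − 2.5Q.
Under competition P = MC = 199, so Q = (219 − 199)/2.5 = 8.
A monopolist chooses Q where MR = MC. MR = 219 − 5Q; setting this equal to 199 gives Q = 4 and P = 209.
Change in equilibrium price: 209 − 199 = 10.

Equilibrium price rises by 10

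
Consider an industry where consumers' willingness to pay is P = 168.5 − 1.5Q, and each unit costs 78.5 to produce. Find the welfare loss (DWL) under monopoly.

DWL = 675

Under competition P = MC = 78.5, so Q = (168.5 − 78.5)/1.5 = 60.
Monopoly sets MR = MC: 168.5 − 3Q = 78.5 ⇒ Q = 30, P = 168.5 − 1.5·30 = 123.5.
DWL is the triangle between Q = 30 and Q = 60: ½·(60 − 30)·(123.5 − 78.5) = 675.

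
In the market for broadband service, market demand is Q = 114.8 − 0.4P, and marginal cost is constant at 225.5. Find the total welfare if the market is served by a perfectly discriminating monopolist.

TS = 756.45

Inverting demand: P = 287 − 2.5Q.
With perfect price discrimination, output is the efficient level Q = 24.6 (where demand meets MC), but every buyer pays their willingness to pay: CS = 0 and PS = total surplus.
TS = 756.45 (equal to competitive TS).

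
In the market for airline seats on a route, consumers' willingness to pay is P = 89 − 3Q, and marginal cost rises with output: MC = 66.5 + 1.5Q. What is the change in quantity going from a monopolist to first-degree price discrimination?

Q rises by 2

The monopolist equates marginal revenue to marginal cost: 89 − 6Q = 66.5 + 1.5Q, so Q = 3. From demand, P = 80.
A perfectly discriminating monopolist sells every unit with P(Q) ≥ MC(Q), so output equals the competitive quantity Q = 5. Each buyer pays their reservation price, so CS = 0 and the firm captures all surplus.
Change in quantity: 5 − 3 = 2.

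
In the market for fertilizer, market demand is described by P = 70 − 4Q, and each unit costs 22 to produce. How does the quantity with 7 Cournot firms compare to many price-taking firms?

In a 7-firm Cournot equilibrium, symmetry and the first-order condition give q = (70 − 22)/(32) = 1.5. So Q = 10.5 and P = 28.
Competitive firms price at marginal cost: P = 22, giving Q = 12.

Cournot: Q = 10.5; Competition: Q = 12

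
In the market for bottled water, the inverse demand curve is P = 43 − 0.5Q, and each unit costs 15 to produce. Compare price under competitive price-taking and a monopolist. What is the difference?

Competitive firms price at marginal cost: P = 15, giving Q = 56.
The monopolist equates marginal revenue to marginal cost: 43 − Q = 15, so Q = 28. From demand, P = 29.
Change in price: 29 − 15 = 14.

Price rises by 14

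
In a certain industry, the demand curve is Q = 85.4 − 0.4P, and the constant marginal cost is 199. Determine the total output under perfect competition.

Q = 5.8

Inverting demand: P = 213.5 − 2.5Q.
Under competition P = MC = 199, so Q = (213.5 − 199)/2.5 = 5.8.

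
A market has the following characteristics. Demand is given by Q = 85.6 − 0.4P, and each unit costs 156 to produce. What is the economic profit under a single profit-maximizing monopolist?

Inverting demand: P = 214 − 2.5Q.
A monopolist chooses Q where MR = MC. MR = 214 − 5Q; setting this equal to 156 gives Q = 11.6 and P = 185.
Profit = (185 − 156)·11.6 = 336.4.

Profit = 336.4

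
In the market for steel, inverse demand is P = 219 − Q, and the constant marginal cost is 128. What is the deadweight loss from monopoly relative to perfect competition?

DWL = 1035.125

Competitive firms price at marginal cost: P = 128, giving Q = 91.
A monopolist chooses Q where MR = MC. MR = 219 − 2Q; setting this equal to 128 gives Q = 45.5 and P = 173.5.
DWL is the triangle between Q = 45.5 and Q = 91: ½·(91 − 45.5)·(173.5 − 128) = 1035.125.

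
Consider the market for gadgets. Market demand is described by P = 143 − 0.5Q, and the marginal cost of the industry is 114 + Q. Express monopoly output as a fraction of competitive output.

Q_m/Q_c = 0.75

Monopoly sets MR = MC: 143 − Q = 114 + Q ⇒ Q = 14.5, P = 143 − 0.5·14.5 = 135.75.
Under competition P = MC: 143 − 0.5Q = 114 + Q ⇒ Q = 58/3, P = 400/3.
Ratio Q_m/Q_c = 14.5/(58/3) = 0.75.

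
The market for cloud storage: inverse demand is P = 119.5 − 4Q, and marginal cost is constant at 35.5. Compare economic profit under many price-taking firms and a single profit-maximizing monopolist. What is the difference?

π rises by 441

Under competition P = MC = 35.5, so Q = (119.5 − 35.5)/4 = 21.
Profit = (35.5 − 35.5)·21 = 0.
Monopoly sets MR = MC: 119.5 − 8Q = 35.5 ⇒ Q = 10.5, P = 119.5 − 4·10.5 = 77.5.
Profit = (77.5 − 35.5)·10.5 = 441.
Change in economic profit: 441 − 0 = 441.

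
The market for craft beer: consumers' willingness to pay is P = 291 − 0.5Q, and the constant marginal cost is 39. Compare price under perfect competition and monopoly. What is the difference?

Under competition P = MC = 39, so Q = (291 − 39)/0.5 = 504.
The monopolist equates marginal revenue to marginal cost: 291 − Q = 39, so Q = 252. From demand, P = 165.
Change in price: 165 − 39 = 126.

P rises by 126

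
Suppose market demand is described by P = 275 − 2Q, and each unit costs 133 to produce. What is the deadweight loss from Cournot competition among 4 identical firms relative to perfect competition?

Competitive firms price at marginal cost: P = 133, giving Q = 71.
With 4 symmetric Cournot firms, each firm's FOC gives 275 − 10q = 133, so q = 14.2, Q = 4·14.2 = 56.8, and P = 161.4.
DWL is the triangle between Q = 56.8 and Q = 71: ½·(71 − 56.8)·(161.4 − 133) = 201.64.

DWL = 201.64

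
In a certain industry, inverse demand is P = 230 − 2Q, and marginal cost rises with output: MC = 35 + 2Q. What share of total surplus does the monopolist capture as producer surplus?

PS/TS = 0.75

The monopolist equates marginal revenue to marginal cost: 230 − 4Q = 35 + 2Q, so Q = 32.5. From demand, P = 165.
CS = ½·(230 − 165)·32.5 = 1056.25.
PS = P·Q − VC(Q) = 165·32.5 − (35·32.5 + ½·2·32.5²) = 3168.75.
Share captured = PS/TS = 3168.75/4225 = 0.75.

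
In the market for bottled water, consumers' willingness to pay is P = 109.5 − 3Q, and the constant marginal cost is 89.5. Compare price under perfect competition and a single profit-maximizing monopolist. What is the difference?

Competitive firms price at marginal cost: P = 89.5, giving Q = 20/3.
A monopolist chooses Q where MR = MC. MR = 109.5 − 6Q; setting this equal to 89.5 gives Q = 10/3 and P = 99.5.
Change in price: 99.5 − 89.5 = 10.

Price rises by 10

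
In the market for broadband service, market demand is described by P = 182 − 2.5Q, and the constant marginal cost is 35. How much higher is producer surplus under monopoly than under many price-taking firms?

Perfect competition: P = MC = 35, so 182 − 2.5Q = 35 and Q = 58.8.
PS = (35 − 35)·58.8 = 0.
The monopolist equates marginal revenue to marginal cost: 182 − 5Q = 35, so Q = 29.4. From demand, P = 108.5.
PS = (108.5 − 35)·29.4 = 2160.9.
Change in producer surplus: 2160.9 − 0 = 2160.9.

Producer surplus rises by 2160.9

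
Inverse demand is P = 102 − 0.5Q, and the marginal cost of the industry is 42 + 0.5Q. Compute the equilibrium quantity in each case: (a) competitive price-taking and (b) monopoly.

Competitive equilibrium sets price equal to marginal cost: 102 − 0.5Q = 42 + 0.5Q, so Q = 60 and P = 72.
The monopolist equates marginal revenue to marginal cost: 102 − Q = 42 + 0.5Q, so Q = 40. From demand, P = 82.

Competition: Q = 60; Monopoly: Q = 40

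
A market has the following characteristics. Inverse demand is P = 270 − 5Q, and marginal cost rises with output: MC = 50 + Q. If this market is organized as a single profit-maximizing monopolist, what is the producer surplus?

The monopolist equates marginal revenue to marginal cost: 270 − 10Q = 50 + Q, so Q = 20. From demand, P = 170.
PS = P·Q − VC(Q) = 170·20 − (50·20 + ½·1·20²) = 2200.

PS = 2200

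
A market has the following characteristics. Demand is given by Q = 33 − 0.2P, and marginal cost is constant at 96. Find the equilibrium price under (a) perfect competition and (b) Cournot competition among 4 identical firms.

Inverting demand: P = 165 − 5Q.
Perfect competition: P = MC = 96, so 165 − 5Q = 96 and Q = 13.8.
In a 4-firm Cournot equilibrium, symmetry and the first-order condition give q = (165 − 96)/(25) = 2.76. So Q = 11.04 and P = 109.8.

Competition: P = 96; Cournot: P = 109.8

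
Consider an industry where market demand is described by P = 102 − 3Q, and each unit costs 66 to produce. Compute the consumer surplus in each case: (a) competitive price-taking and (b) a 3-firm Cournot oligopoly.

Competition: CS = 216; Cournot: CS = 121.5

Under competition P = MC = 66, so Q = (102 − 66)/3 = 12.
CS = ½·(102 − 66)·12 = 216.
In a 3-firm Cournot equilibrium, symmetry and the first-order condition give q = (102 − 66)/(12) = 3. So Q = 9 and P = 75.
CS = ½·(102 − 75)·9 = 121.5.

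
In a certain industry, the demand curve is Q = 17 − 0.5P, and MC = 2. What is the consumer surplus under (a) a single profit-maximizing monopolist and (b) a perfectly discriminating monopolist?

Monopoly: CS = 64; Perfect PD: CS = 0

Inverting demand: P = 34 − 2Q.
The monopolist equates marginal revenue to marginal cost: 34 − 4Q = 2, so Q = 8. From demand, P = 18.
CS = ½·(34 − 18)·8 = 64.
With perfect price discrimination, output is the efficient level Q = 16 (where demand meets MC), but every buyer pays their willingness to pay: CS = 0 and PS = total surplus.
CS = 0.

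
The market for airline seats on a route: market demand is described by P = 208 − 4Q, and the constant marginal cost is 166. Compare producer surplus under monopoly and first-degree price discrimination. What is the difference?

PS rises by 110.25

Monopoly sets MR = MC: 208 − 8Q = 166 ⇒ Q = 5.25, P = 208 − 4·5.25 = 187.
PS = (187 − 166)·5.25 = 110.25.
With perfect price discrimination, output is the efficient level Q = 10.5 (where demand meets MC), but every buyer pays their willingness to pay: CS = 0 and PS = total surplus.
PS = ½·(208 − 166)·10.5 = 220.5.
Change in producer surplus: 220.5 − 110.25 = 110.25.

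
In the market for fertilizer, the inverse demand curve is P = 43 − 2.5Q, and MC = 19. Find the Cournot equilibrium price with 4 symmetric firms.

With 4 symmetric Cournot firms, each firm's FOC gives 43 − 12.5q = 19, so q = 1.92, Q = 4·1.92 = 7.68, and P = 23.8.

P = 23.8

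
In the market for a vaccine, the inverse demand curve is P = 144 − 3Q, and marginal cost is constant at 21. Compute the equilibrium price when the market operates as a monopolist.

A monopolist chooses Q where MR = MC. MR = 144 − 6Q; setting this equal to 21 gives Q = 20.5 and P = 82.5.

P = 82.5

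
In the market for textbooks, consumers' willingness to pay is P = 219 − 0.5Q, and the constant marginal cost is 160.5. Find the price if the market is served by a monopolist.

P = 189.75

The monopolist equates marginal revenue to marginal cost: 219 − Q = 160.5, so Q = 58.5. From demand, P = 189.75.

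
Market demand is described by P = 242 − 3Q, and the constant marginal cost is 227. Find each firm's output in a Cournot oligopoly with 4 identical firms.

Cournot with 4 identical firms: the symmetric best-response condition is 242 − 15q = 227. Each firm produces q = 1, total output Q = 4, price P = 230.

q_i = 1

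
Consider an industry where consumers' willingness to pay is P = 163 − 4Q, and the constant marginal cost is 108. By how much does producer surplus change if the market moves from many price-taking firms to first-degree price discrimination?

PS rises by 378.125

Perfect competition: P = MC = 108, so 163 − 4Q = 108 and Q = 13.75.
PS = (108 − 108)·13.75 = 0.
With perfect price discrimination, output is the efficient level Q = 13.75 (where demand meets MC), but every buyer pays their willingness to pay: CS = 0 and PS = total surplus.
PS = ½·(163 − 108)·13.75 = 378.125.
Change in producer surplus: 378.125 − 0 = 378.125.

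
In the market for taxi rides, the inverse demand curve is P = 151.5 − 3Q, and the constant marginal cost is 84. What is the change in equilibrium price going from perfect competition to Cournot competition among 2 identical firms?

P rises by 22.5

Perfect competition: P = MC = 84, so 151.5 − 3Q = 84 and Q = 22.5.
With 2 symmetric Cournot firms, each firm's FOC gives 151.5 − 9q = 84, so q = 7.5, Q = 2·7.5 = 15, and P = 106.5.
Change in equilibrium price: 106.5 − 84 = 22.5.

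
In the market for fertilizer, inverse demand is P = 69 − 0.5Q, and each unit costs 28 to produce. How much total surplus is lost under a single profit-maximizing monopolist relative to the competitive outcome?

DWL = 420.25

Under competition P = MC = 28, so Q = (69 − 28)/0.5 = 82.
A monopolist chooses Q where MR = MC. MR = 69 − Q; setting this equal to 28 gives Q = 41 and P = 48.5.
DWL is the triangle between Q = 41 and Q = 82: ½·(82 − 41)·(48.5 − 28) = 420.25.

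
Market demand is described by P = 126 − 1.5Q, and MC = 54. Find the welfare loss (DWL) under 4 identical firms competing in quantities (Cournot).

DWL = 69.12

Under competition P = MC = 54, so Q = (126 − 54)/1.5 = 48.
With 4 symmetric Cournot firms, each firm's FOC gives 126 − 7.5q = 54, so q = 9.6, Q = 4·9.6 = 38.4, and P = 68.4.
DWL is the triangle between Q = 38.4 and Q = 48: ½·(48 − 38.4)·(68.4 − 54) = 69.12.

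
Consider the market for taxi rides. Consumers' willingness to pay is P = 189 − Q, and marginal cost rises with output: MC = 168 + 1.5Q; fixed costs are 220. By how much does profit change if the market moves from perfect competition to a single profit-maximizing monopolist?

Competitive equilibrium sets price equal to marginal cost: 189 − Q = 168 + 1.5Q, so Q = 8.4 and P = 180.6.
Profit = 180.6·8.4 − (168·8.4 + ½·1.5·8.4²) − 220 = −167.08.
A monopolist chooses Q where MR = MC. MR = 189 − 2Q; setting this equal to 168 + 1.5Q gives Q = 6 and P = 183.
Profit = 183·6 − (168·6 + ½·1.5·6²) − 220 = −157.
Change in profit: −157 − −167.08 = 10.08.

Profit rises by 10.08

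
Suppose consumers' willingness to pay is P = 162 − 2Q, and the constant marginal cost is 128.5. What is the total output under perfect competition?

Perfect competition: P = MC = 128.5, so 162 − 2Q = 128.5 and Q = 16.75.

Q = 16.75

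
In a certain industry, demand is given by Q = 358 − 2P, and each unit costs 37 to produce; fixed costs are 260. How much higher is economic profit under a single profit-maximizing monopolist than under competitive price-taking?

Economic profit rises by 10082

Inverting demand: P = 179 − 0.5Q.
Competitive firms price at marginal cost: P = 37, giving Q = 284.
Profit = (37 − 37)·284 − 260 = −260.
A monopolist chooses Q where MR = MC. MR = 179 − Q; setting this equal to 37 gives Q = 142 and P = 108.
Profit = (108 − 37)·142 − 260 = 9822.
Change in economic profit: 9822 − −260 = 10082.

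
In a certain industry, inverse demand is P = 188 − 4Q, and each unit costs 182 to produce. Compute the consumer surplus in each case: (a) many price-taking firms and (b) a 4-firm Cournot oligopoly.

Competition: CS = 4.5; Cournot: CS = 2.88

Under competition P = MC = 182, so Q = (188 − 182)/4 = 1.5.
CS = ½·(188 − 182)·1.5 = 4.5.
In a 4-firm Cournot equilibrium, symmetry and the first-order condition give q = (188 − 182)/(20) = 0.3. So Q = 1.2 and P = 183.2.
CS = ½·(188 − 183.2)·1.2 = 2.88.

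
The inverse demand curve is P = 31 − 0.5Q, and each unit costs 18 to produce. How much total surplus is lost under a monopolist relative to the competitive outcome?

DWL = 42.25

Competitive firms price at marginal cost: P = 18, giving Q = 26.
Monopoly sets MR = MC: 31 − Q = 18 ⇒ Q = 13, P = 31 − 0.5·13 = 24.5.
DWL is the triangle between Q = 13 and Q = 26: ½·(26 − 13)·(24.5 − 18) = 42.25.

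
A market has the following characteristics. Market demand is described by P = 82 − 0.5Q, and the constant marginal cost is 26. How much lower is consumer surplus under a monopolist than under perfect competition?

Competitive firms price at marginal cost: P = 26, giving Q = 112.
CS = ½·(82 − 26)·112 = 3136.
A monopolist chooses Q where MR = MC. MR = 82 − Q; setting this equal to 26 gives Q = 56 and P = 54.
CS = ½·(82 − 54)·56 = 784.
Change in consumer surplus: 784 − 3136 = −2352.

Consumer surplus falls by 2352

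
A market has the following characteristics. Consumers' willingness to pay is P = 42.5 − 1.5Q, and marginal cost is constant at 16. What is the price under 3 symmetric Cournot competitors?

With 3 symmetric Cournot firms, each firm's FOC gives 42.5 − 6q = 16, so q = 53/12, Q = 3·53/12 = 13.25, and P = 22.625.

P = 22.625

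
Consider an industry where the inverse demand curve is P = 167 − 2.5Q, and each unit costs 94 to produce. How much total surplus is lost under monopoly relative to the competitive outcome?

Competitive firms price at marginal cost: P = 94, giving Q = 29.2.
The monopolist equates marginal revenue to marginal cost: 167 − 5Q = 94, so Q = 14.6. From demand, P = 130.5.
DWL is the triangle between Q = 14.6 and Q = 29.2: ½·(29.2 − 14.6)·(130.5 − 94) = 266.45.

DWL = 266.45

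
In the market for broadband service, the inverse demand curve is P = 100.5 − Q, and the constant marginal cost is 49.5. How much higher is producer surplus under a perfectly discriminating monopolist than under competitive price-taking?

Producer surplus rises by 1300.5

Under competition P = MC = 49.5, so Q = (100.5 − 49.5)/1 = 51.
PS = (49.5 − 49.5)·51 = 0.
With perfect price discrimination, output is the efficient level Q = 51 (where demand meets MC), but every buyer pays their willingness to pay: CS = 0 and PS = total surplus.
PS = ½·(100.5 − 49.5)·51 = 1300.5.
Change in producer surplus: 1300.5 − 0 = 1300.5.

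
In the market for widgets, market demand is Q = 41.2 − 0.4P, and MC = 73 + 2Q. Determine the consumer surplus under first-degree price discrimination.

CS = 0

Inverting demand: P = 103 − 2.5Q.
A perfectly discriminating monopolist sells every unit with P(Q) ≥ MC(Q), so output equals the competitive quantity Q = 20/3. Each buyer pays their reservation price, so CS = 0 and the firm captures all surplus.
CS = 0.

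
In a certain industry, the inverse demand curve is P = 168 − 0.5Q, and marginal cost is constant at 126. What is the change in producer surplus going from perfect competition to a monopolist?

Perfect competition: P = MC = 126, so 168 − 0.5Q = 126 and Q = 84.
PS = (126 − 126)·84 = 0.
The monopolist equates marginal revenue to marginal cost: 168 − Q = 126, so Q = 42. From demand, P = 147.
PS = (147 − 126)·42 = 882.
Change in producer surplus: 882 − 0 = 882.

PS rises by 882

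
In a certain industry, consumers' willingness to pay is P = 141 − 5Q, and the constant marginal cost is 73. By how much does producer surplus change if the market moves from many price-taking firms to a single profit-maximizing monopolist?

Perfect competition: P = MC = 73, so 141 − 5Q = 73 and Q = 13.6.
PS = (73 − 73)·13.6 = 0.
The monopolist equates marginal revenue to marginal cost: 141 − 10Q = 73, so Q = 6.8. From demand, P = 107.
PS = (107 − 73)·6.8 = 231.2.
Change in producer surplus: 231.2 − 0 = 231.2.

PS rises by 231.2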